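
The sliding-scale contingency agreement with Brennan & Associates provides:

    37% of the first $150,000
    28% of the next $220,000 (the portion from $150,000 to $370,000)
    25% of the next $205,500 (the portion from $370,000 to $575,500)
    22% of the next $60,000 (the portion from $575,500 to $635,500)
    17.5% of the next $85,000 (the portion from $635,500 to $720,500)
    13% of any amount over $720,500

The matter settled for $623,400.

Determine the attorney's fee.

$179,013.00

First $150,000 at 37% = $55,500.00
Next $220,000 at 28% = $61,600.00
Next $205,500 at 25% = $51,375.00
Remaining $47,900 at 22% = $10,538.00
Fee: $55,500.00 + $61,600.00 + $51,375.00 + $10,538.00 = $179,013.00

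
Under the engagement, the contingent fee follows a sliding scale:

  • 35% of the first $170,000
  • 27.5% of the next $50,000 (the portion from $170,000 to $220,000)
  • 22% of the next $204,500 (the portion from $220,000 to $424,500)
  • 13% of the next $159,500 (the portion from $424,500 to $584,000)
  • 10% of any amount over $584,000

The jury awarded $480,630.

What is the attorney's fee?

First $170,000 at 35% = $59,500.00
Next $50,000 at 27.5% = $13,750.00
Next $204,500 at 22% = $44,990.00
Remaining $56,130 at 13% = $7,296.90
Fee: $59,500.00 + $13,750.00 + $44,990.00 + $7,296.90 = $125,536.90

$125,536.90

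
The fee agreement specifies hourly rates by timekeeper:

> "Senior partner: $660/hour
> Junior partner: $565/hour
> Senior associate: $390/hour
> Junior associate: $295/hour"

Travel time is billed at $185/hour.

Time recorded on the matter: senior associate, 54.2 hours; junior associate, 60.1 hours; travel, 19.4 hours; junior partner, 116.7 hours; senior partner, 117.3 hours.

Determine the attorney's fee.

Senior partner: 117.3 × $660 = $77,418.00
Junior partner: 116.7 × $565 = $65,935.50
Senior associate: 54.2 × $390 = $21,138.00
Junior associate: 60.1 × $295 = $17,729.50
Subtotal: $77,418.00 + $65,935.50 + $21,138.00 + $17,729.50 = $182,221.00
Travel: 19.4 × $185 = $3,589.00
Total: $182,221.00 + $3,589.00 = $185,810.00

$185,810.00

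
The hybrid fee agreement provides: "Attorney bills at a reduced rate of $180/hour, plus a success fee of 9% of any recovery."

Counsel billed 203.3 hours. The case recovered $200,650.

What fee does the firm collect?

Hourly: 203.3 × $180 = $36,594.00
Success fee: 9% of $200,650 = $18,058.50
Total: $36,594.00 + $18,058.50 = $54,652.50

$54,652.50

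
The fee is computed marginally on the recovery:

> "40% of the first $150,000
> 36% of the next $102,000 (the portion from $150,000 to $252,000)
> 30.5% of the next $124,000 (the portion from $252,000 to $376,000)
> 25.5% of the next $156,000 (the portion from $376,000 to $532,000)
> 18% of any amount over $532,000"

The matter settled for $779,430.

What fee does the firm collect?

First $150,000 at 40% = $60,000.00
Next $102,000 at 36% = $36,720.00
Next $124,000 at 30.5% = $37,820.00
Next $156,000 at 25.5% = $39,780.00
Remaining $247,430 at 18% = $44,537.40
Fee: $60,000.00 + $36,720.00 + $37,820.00 + $39,780.00 + $44,537.40 = $218,857.40

$218,857.40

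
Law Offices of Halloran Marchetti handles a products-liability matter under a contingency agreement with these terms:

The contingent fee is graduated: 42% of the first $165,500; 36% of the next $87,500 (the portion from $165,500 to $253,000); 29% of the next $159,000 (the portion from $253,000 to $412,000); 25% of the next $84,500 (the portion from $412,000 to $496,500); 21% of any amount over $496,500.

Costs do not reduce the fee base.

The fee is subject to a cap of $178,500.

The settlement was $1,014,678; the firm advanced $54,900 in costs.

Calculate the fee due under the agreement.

$178,500.00

Fee base is the gross recovery, $1,014,678; costs are reimbursed separately.
First $165,500 at 42% = $69,510.00
Next $87,500 at 36% = $31,500.00
Next $159,000 at 29% = $46,110.00
Next $84,500 at 25% = $21,125.00
Remaining $518,178 at 21% = $108,817.38
Fee: $69,510.00 + $31,500.00 + $46,110.00 + $21,125.00 + $108,817.38 = $277,062.38
$277,062.38 exceeds the $178,500 cap, so the fee is capped at $178,500.00.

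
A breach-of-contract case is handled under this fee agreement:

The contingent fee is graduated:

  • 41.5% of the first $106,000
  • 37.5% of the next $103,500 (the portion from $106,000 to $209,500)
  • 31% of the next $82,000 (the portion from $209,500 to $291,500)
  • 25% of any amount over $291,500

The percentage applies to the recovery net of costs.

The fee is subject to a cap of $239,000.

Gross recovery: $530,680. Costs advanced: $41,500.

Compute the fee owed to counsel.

$157,642.50

Fee base (net of costs): $530,680 − $41,500 = $489,180
First $106,000 at 41.5% = $43,990.00
Next $103,500 at 37.5% = $38,812.50
Next $82,000 at 31% = $25,420.00
Remaining $197,680 at 25% = $49,420.00
Fee: $43,990.00 + $38,812.50 + $25,420.00 + $49,420.00 = $157,642.50
$157,642.50 is under the $239,000 cap.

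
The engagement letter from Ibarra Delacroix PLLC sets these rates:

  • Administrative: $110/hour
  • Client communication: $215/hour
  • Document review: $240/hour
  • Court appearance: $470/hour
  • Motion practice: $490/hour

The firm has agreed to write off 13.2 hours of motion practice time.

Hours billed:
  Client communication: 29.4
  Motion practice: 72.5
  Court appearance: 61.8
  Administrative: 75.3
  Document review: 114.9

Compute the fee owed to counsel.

Administrative: 75.3 × $110 = $8,283.00
Client communication: 29.4 × $215 = $6,321.00
Document review: 114.9 × $240 = $27,576.00
Court appearance: 61.8 × $470 = $29,046.00
Motion practice: 72.5 × $490 = $35,525.00
Subtotal: $106,751.00
Write-off: 13.2 × $490 = $6,468.00
Total: $106,751.00 − $6,468.00 = $100,283.00

$100,283.00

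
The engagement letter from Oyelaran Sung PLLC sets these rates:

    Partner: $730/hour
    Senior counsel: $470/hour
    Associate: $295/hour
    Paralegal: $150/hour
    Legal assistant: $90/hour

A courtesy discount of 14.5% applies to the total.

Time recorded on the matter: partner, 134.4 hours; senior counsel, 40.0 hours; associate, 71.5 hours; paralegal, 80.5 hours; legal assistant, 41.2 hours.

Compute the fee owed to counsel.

$131,488.31

Partner: 134.4 × $730 = $98,112.00
Senior counsel: 40.0 × $470 = $18,800.00
Associate: 71.5 × $295 = $21,092.50
Paralegal: 80.5 × $150 = $12,075.00
Legal assistant: 41.2 × $90 = $3,708.00
Subtotal: $153,787.50
Less 14.5% discount: −$22,299.19
Total: $153,787.50 − $22,299.19 = $131,488.31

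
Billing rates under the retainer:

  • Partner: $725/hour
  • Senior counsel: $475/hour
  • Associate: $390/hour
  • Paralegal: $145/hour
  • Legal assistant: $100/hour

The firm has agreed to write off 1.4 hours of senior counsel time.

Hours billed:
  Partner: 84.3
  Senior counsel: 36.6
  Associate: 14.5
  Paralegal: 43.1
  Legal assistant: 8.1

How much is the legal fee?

Partner: 84.3 × $725 = $61,117.50
Senior counsel: 36.6 × $475 = $17,385.00
Associate: 14.5 × $390 = $5,655.00
Paralegal: 43.1 × $145 = $6,249.50
Legal assistant: 8.1 × $100 = $810.00
Subtotal: $91,217.00
Write-off: 1.4 × $475 = $665.00
Total: $91,217.00 − $665.00 = $90,552.00

$90,552.00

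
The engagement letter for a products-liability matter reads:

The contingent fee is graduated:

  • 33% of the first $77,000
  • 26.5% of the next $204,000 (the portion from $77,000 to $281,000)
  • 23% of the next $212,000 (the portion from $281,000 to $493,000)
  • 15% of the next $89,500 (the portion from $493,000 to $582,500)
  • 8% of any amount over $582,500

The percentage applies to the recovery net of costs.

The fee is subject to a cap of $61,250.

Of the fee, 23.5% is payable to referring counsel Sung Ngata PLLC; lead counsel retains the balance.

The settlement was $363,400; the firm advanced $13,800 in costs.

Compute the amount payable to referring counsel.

$14,393.75

Fee base (net of costs): $363,400 − $13,800 = $349,600
First $77,000 at 33% = $25,410.00
Next $204,000 at 26.5% = $54,060.00
Remaining $68,600 at 23% = $15,778.00
Fee: $25,410.00 + $54,060.00 + $15,778.00 = $95,248.00
$95,248.00 exceeds the $61,250 cap, so the fee is capped at $61,250.00.
Referral share: 23.5% of $61,250.00 = $14,393.75; lead counsel retains $61,250.00 − $14,393.75 = $46,856.25.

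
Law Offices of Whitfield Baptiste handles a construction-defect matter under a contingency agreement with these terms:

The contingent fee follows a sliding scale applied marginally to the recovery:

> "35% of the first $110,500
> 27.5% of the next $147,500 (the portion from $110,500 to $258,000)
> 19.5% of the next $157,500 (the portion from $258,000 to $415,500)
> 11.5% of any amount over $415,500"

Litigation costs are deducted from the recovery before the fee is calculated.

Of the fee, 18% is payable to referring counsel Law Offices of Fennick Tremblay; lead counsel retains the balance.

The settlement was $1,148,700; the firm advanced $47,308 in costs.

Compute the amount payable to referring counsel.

Fee base (net of costs): $1,148,700 − $47,308 = $1,101,392
First $110,500 at 35% = $38,675.00
Next $147,500 at 27.5% = $40,562.50
Next $157,500 at 19.5% = $30,712.50
Remaining $685,892 at 11.5% = $78,877.58
Fee: $38,675.00 + $40,562.50 + $30,712.50 + $78,877.58 = $188,827.58
Referral share: 18% of $188,827.58 = $33,988.96; lead counsel retains $188,827.58 − $33,988.96 = $154,838.62.

$33,988.96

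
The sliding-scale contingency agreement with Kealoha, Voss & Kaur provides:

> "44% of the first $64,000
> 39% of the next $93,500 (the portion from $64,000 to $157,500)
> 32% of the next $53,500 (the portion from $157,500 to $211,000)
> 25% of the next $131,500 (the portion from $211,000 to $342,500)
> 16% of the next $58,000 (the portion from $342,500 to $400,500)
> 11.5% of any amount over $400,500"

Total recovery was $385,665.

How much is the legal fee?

First $64,000 at 44% = $28,160.00
Next $93,500 at 39% = $36,465.00
Next $53,500 at 32% = $17,120.00
Next $131,500 at 25% = $32,875.00
Remaining $43,165 at 16% = $6,906.40
Fee: $28,160.00 + $36,465.00 + $17,120.00 + $32,875.00 + $6,906.40 = $121,526.40

$121,526.40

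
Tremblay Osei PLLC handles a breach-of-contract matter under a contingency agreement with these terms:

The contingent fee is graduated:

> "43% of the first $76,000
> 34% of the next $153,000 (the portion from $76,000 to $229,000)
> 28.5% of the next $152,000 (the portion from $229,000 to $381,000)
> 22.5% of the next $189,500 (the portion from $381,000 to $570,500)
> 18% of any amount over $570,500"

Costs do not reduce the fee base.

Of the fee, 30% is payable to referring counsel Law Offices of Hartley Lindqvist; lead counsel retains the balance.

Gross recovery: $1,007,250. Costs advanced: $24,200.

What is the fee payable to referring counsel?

Fee base is the gross recovery, $1,007,250; costs are reimbursed separately.
First $76,000 at 43% = $32,680.00
Next $153,000 at 34% = $52,020.00
Next $152,000 at 28.5% = $43,320.00
Next $189,500 at 22.5% = $42,637.50
Remaining $436,750 at 18% = $78,615.00
Fee: $32,680.00 + $52,020.00 + $43,320.00 + $42,637.50 + $78,615.00 = $249,272.50
Referral share: 30% of $249,272.50 = $74,781.75; lead counsel retains $249,272.50 − $74,781.75 = $174,490.75.

$74,781.75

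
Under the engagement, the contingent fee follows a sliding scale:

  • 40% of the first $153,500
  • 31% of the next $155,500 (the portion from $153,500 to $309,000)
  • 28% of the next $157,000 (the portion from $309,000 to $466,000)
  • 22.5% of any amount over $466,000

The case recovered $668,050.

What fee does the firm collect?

First $153,500 at 40% = $61,400.00
Next $155,500 at 31% = $48,205.00
Next $157,000 at 28% = $43,960.00
Remaining $202,050 at 22.5% = $45,461.25
Fee: $61,400.00 + $48,205.00 + $43,960.00 + $45,461.25 = $199,026.25

$199,026.25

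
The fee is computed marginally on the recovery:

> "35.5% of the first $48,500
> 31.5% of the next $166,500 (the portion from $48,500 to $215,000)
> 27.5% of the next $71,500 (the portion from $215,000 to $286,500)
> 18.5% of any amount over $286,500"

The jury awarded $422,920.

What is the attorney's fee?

$114,565.20

First $48,500 at 35.5% = $17,217.50
Next $166,500 at 31.5% = $52,447.50
Next $71,500 at 27.5% = $19,662.50
Remaining $136,420 at 18.5% = $25,237.70
Fee: $17,217.50 + $52,447.50 + $19,662.50 + $25,237.70 = $114,565.20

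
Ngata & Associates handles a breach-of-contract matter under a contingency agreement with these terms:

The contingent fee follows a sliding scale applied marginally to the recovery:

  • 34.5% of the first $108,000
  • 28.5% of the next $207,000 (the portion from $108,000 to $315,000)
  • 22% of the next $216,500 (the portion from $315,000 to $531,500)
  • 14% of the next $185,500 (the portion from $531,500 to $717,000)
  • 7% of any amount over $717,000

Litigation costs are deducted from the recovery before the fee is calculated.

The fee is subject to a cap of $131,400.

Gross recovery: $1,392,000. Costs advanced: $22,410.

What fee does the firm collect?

Fee base (net of costs): $1,392,000 − $22,410 = $1,369,590
First $108,000 at 34.5% = $37,260.00
Next $207,000 at 28.5% = $58,995.00
Next $216,500 at 22% = $47,630.00
Next $185,500 at 14% = $25,970.00
Remaining $652,590 at 7% = $45,681.30
Fee: $37,260.00 + $58,995.00 + $47,630.00 + $25,970.00 + $45,681.30 = $215,536.30
$215,536.30 exceeds the $131,400 cap, so the fee is capped at $131,400.00.

$131,400.00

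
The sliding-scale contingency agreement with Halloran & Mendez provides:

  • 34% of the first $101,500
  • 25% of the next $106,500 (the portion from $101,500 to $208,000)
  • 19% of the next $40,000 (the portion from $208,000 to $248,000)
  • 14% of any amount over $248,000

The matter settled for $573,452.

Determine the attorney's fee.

$114,298.28

First $101,500 at 34% = $34,510.00
Next $106,500 at 25% = $26,625.00
Next $40,000 at 19% = $7,600.00
Remaining $325,452 at 14% = $45,563.28
Fee: $34,510.00 + $26,625.00 + $7,600.00 + $45,563.28 = $114,298.28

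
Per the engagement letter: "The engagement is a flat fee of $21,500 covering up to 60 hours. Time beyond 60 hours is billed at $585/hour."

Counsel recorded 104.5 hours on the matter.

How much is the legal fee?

Flat fee: $21,500.00
Excess hours: 104.5 − 60 = 44.5
Overrun: 44.5 × $585 = $26,032.50
Total: $21,500.00 + $26,032.50 = $47,532.50

$47,532.50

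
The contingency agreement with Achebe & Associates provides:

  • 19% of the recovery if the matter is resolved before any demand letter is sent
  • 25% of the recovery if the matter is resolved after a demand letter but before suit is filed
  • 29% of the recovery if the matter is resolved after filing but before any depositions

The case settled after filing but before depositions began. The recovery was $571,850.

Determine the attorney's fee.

$165,836.50

The matter settled after filing but before depositions began, so the 29% rate applies.
$571,850 × 29% = $165,836.50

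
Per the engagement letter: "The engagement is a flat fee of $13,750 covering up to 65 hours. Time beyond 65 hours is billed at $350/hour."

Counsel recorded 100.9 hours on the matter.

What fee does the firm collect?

$26,315.00

Flat fee: $13,750.00
Excess hours: 100.9 − 65 = 35.9
Overrun: 35.9 × $350 = $12,565.00
Total: $13,750.00 + $12,565.00 = $26,315.00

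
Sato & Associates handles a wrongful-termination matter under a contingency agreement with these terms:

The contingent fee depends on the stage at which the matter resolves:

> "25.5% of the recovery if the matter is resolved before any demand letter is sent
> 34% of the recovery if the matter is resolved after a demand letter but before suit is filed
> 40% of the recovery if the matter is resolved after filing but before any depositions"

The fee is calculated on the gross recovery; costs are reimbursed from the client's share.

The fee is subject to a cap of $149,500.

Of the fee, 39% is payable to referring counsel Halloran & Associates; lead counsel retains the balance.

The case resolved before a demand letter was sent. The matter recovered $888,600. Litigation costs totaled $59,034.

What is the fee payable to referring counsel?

$58,305.00

Fee base is the gross recovery, $888,600; costs are reimbursed separately.
The matter resolved before a demand letter was sent, so the 25.5% rate applies.
$888,600 × 25.5% = $226,593.00
$226,593.00 exceeds the $149,500 cap, so the fee is capped at $149,500.00.
Referral share: 39% of $149,500.00 = $58,305.00; lead counsel retains $149,500.00 − $58,305.00 = $91,195.00.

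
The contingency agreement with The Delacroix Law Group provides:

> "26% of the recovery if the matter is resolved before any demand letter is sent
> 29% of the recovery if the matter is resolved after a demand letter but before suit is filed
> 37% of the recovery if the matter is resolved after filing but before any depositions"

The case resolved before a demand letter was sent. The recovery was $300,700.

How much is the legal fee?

The matter resolved before a demand letter was sent, so the 26% rate applies.
$300,700 × 26% = $78,182.00

$78,182.00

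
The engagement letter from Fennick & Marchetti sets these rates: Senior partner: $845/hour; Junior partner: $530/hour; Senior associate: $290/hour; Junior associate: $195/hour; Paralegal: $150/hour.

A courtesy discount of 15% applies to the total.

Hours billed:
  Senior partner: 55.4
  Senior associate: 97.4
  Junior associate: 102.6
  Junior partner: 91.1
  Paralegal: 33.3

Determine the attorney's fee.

$126,092.40

Senior partner: 55.4 × $845 = $46,813.00
Junior partner: 91.1 × $530 = $48,283.00
Senior associate: 97.4 × $290 = $28,246.00
Junior associate: 102.6 × $195 = $20,007.00
Paralegal: 33.3 × $150 = $4,995.00
Subtotal: $148,344.00
Less 15% discount: −$22,251.60
Total: $148,344.00 − $22,251.60 = $126,092.40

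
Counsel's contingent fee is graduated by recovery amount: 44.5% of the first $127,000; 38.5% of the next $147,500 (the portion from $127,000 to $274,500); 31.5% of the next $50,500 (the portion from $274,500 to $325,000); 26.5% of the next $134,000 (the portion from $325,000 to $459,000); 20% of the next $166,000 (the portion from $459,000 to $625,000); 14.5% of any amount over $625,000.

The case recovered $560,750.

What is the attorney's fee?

$185,070.00

First $127,000 at 44.5% = $56,515.00
Next $147,500 at 38.5% = $56,787.50
Next $50,500 at 31.5% = $15,907.50
Next $134,000 at 26.5% = $35,510.00
Remaining $101,750 at 20% = $20,350.00
Fee: $56,515.00 + $56,787.50 + $15,907.50 + $35,510.00 + $20,350.00 = $185,070.00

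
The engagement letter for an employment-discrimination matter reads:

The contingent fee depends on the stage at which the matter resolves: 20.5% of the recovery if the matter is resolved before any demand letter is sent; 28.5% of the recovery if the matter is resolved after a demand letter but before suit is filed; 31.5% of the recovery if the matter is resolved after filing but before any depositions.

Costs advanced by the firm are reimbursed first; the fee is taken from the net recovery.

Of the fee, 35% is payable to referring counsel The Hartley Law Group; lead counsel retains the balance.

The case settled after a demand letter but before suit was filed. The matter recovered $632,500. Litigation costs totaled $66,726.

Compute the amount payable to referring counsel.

Fee base (net of costs): $632,500 − $66,726 = $565,774
The matter settled after a demand letter but before suit was filed, so the 28.5% rate applies.
$565,774 × 28.5% = $161,245.59
Referral share: 35% of $161,245.59 = $56,435.96; lead counsel retains $161,245.59 − $56,435.96 = $104,809.63.

$56,435.96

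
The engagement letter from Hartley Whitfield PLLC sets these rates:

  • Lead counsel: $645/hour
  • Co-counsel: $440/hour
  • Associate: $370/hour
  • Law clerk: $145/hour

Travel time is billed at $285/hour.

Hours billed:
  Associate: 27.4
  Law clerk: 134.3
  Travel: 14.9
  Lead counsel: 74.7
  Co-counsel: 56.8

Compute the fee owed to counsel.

$107,031.50

Lead counsel: 74.7 × $645 = $48,181.50
Co-counsel: 56.8 × $440 = $24,992.00
Associate: 27.4 × $370 = $10,138.00
Law clerk: 134.3 × $145 = $19,473.50
Subtotal: $48,181.50 + $24,992.00 + $10,138.00 + $19,473.50 = $102,785.00
Travel: 14.9 × $285 = $4,246.50
Total: $102,785.00 + $4,246.50 = $107,031.50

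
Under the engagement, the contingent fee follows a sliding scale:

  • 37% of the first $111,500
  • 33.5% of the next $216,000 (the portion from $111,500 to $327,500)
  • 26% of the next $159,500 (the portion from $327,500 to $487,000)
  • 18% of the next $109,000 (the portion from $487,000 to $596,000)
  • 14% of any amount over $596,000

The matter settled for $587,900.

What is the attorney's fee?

$173,247.00

First $111,500 at 37% = $41,255.00
Next $216,000 at 33.5% = $72,360.00
Next $159,500 at 26% = $41,470.00
Remaining $100,900 at 18% = $18,162.00
Fee: $41,255.00 + $72,360.00 + $41,470.00 + $18,162.00 = $173,247.00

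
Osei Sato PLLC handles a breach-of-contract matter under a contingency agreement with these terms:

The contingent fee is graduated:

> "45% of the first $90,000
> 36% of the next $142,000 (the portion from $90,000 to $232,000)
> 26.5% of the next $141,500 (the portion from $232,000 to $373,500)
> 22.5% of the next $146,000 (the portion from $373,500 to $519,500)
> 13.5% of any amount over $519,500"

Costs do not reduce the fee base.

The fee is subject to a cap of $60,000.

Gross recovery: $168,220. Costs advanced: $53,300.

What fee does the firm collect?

$60,000.00

Fee base is the gross recovery, $168,220; costs are reimbursed separately.
First $90,000 at 45% = $40,500.00
Remaining $78,220 at 36% = $28,159.20
Fee: $40,500.00 + $28,159.20 = $68,659.20
$68,659.20 exceeds the $60,000 cap, so the fee is capped at $60,000.00.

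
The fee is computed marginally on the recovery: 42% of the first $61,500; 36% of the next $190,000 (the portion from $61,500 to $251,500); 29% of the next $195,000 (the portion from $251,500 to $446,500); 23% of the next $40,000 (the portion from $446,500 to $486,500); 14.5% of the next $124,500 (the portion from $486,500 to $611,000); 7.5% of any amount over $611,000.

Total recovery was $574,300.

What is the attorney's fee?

First $61,500 at 42% = $25,830.00
Next $190,000 at 36% = $68,400.00
Next $195,000 at 29% = $56,550.00
Next $40,000 at 23% = $9,200.00
Remaining $87,800 at 14.5% = $12,731.00
Fee: $25,830.00 + $68,400.00 + $56,550.00 + $9,200.00 + $12,731.00 = $172,711.00

$172,711.00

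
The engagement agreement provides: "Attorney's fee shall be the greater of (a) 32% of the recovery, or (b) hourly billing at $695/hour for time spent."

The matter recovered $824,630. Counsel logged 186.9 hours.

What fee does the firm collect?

(a) 32% of $824,630 = $263,881.60
(b) 186.9 × $695 = $129,895.50
The greater is (a): $263,881.60.

$263,881.60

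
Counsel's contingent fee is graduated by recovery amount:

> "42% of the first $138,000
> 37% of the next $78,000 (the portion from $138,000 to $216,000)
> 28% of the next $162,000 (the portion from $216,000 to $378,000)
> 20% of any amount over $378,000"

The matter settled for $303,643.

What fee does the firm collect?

$111,360.04

First $138,000 at 42% = $57,960.00
Next $78,000 at 37% = $28,860.00
Remaining $87,643 at 28% = $24,540.04
Fee: $57,960.00 + $28,860.00 + $24,540.04 = $111,360.04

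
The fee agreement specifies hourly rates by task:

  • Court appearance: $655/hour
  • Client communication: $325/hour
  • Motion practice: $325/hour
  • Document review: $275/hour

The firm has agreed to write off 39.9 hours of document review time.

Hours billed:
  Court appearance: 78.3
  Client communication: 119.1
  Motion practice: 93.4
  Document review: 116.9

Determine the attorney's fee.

Court appearance: 78.3 × $655 = $51,286.50
Client communication: 119.1 × $325 = $38,707.50
Motion practice: 93.4 × $325 = $30,355.00
Document review: 116.9 × $275 = $32,147.50
Subtotal: $152,496.50
Write-off: 39.9 × $275 = $10,972.50
Total: $152,496.50 − $10,972.50 = $141,524.00

$141,524.00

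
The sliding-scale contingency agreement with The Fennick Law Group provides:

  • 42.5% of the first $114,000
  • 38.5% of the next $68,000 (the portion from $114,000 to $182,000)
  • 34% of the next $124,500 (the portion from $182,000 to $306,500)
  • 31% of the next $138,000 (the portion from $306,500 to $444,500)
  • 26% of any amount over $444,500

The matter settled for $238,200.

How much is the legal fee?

$93,738.00

First $114,000 at 42.5% = $48,450.00
Next $68,000 at 38.5% = $26,180.00
Remaining $56,200 at 34% = $19,108.00
Fee: $48,450.00 + $26,180.00 + $19,108.00 = $93,738.00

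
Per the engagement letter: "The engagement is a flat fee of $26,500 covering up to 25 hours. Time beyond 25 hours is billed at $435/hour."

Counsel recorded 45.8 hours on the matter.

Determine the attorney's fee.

Flat fee: $26,500.00
Excess hours: 45.8 − 25 = 20.8
Overrun: 20.8 × $435 = $9,048.00
Total: $26,500.00 + $9,048.00 = $35,548.00

$35,548.00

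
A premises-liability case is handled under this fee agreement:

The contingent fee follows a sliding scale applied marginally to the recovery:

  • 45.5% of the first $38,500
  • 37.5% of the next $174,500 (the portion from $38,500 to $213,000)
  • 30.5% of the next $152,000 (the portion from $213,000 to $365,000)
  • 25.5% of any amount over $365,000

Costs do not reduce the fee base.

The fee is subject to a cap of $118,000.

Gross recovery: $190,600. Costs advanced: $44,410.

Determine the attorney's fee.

$74,555.00

Fee base is the gross recovery, $190,600; costs are reimbursed separately.
First $38,500 at 45.5% = $17,517.50
Remaining $152,100 at 37.5% = $57,037.50
Fee: $17,517.50 + $57,037.50 = $74,555.00
$74,555.00 is under the $118,000 cap.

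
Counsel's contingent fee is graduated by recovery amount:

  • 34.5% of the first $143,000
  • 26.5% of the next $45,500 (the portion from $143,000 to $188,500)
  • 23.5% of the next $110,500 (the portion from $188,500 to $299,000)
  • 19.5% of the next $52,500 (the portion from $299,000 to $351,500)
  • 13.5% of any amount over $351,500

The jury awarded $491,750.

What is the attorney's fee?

First $143,000 at 34.5% = $49,335.00
Next $45,500 at 26.5% = $12,057.50
Next $110,500 at 23.5% = $25,967.50
Next $52,500 at 19.5% = $10,237.50
Remaining $140,250 at 13.5% = $18,933.75
Fee: $49,335.00 + $12,057.50 + $25,967.50 + $10,237.50 + $18,933.75 = $116,531.25

$116,531.25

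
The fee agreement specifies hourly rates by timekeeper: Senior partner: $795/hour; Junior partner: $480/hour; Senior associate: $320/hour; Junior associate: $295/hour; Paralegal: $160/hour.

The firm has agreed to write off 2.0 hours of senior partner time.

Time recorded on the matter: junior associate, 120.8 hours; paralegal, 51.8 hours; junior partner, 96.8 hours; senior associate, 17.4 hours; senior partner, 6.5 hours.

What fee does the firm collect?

$99,533.50

Senior partner: 6.5 × $795 = $5,167.50
Junior partner: 96.8 × $480 = $46,464.00
Senior associate: 17.4 × $320 = $5,568.00
Junior associate: 120.8 × $295 = $35,636.00
Paralegal: 51.8 × $160 = $8,288.00
Subtotal: $101,123.50
Write-off: 2.0 × $795 = $1,590.00
Total: $101,123.50 − $1,590.00 = $99,533.50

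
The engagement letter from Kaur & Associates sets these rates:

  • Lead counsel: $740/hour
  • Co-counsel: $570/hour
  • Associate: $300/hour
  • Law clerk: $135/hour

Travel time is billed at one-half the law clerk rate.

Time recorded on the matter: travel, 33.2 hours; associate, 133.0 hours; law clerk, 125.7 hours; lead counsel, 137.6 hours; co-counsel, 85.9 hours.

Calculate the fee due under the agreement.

$209,897.50

Lead counsel: 137.6 × $740 = $101,824.00
Co-counsel: 85.9 × $570 = $48,963.00
Associate: 133.0 × $300 = $39,900.00
Law clerk: 125.7 × $135 = $16,969.50
Subtotal: $101,824.00 + $48,963.00 + $39,900.00 + $16,969.50 = $207,656.50
Travel: 33.2 × ($135 ÷ 2) = 33.2 × $67.50 = $2,241.00
Total: $207,656.50 + $2,241.00 = $209,897.50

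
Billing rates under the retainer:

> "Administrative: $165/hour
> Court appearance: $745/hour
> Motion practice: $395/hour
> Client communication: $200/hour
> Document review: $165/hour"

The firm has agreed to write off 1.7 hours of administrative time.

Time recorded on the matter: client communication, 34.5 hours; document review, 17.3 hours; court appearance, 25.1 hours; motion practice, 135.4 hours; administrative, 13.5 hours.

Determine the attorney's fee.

Administrative: 13.5 × $165 = $2,227.50
Court appearance: 25.1 × $745 = $18,699.50
Motion practice: 135.4 × $395 = $53,483.00
Client communication: 34.5 × $200 = $6,900.00
Document review: 17.3 × $165 = $2,854.50
Subtotal: $84,164.50
Write-off: 1.7 × $165 = $280.50
Total: $84,164.50 − $280.50 = $83,884.00

$83,884.00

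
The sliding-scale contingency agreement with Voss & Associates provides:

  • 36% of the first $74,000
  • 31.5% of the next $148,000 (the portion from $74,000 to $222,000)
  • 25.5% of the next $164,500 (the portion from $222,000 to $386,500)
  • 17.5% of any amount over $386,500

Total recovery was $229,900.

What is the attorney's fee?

First $74,000 at 36% = $26,640.00
Next $148,000 at 31.5% = $46,620.00
Remaining $7,900 at 25.5% = $2,014.50
Fee: $26,640.00 + $46,620.00 + $2,014.50 = $75,274.50

$75,274.50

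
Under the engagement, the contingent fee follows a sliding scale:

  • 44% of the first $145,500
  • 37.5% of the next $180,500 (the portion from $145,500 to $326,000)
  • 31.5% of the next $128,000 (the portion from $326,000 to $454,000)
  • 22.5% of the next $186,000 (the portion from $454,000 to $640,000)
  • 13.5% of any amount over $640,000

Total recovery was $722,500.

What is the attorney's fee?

$225,015.00

First $145,500 at 44% = $64,020.00
Next $180,500 at 37.5% = $67,687.50
Next $128,000 at 31.5% = $40,320.00
Next $186,000 at 22.5% = $41,850.00
Remaining $82,500 at 13.5% = $11,137.50
Fee: $64,020.00 + $67,687.50 + $40,320.00 + $41,850.00 + $11,137.50 = $225,015.00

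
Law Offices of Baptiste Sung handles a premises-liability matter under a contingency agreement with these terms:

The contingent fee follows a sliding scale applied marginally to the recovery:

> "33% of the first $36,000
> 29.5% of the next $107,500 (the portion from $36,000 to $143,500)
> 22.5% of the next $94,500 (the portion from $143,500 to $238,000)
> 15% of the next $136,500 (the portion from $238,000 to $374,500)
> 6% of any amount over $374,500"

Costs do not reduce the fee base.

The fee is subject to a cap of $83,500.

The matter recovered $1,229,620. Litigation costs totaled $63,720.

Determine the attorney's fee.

Fee base is the gross recovery, $1,229,620; costs are reimbursed separately.
First $36,000 at 33% = $11,880.00
Next $107,500 at 29.5% = $31,712.50
Next $94,500 at 22.5% = $21,262.50
Next $136,500 at 15% = $20,475.00
Remaining $855,120 at 6% = $51,307.20
Fee: $11,880.00 + $31,712.50 + $21,262.50 + $20,475.00 + $51,307.20 = $136,637.20
$136,637.20 exceeds the $83,500 cap, so the fee is capped at $83,500.00.

$83,500.00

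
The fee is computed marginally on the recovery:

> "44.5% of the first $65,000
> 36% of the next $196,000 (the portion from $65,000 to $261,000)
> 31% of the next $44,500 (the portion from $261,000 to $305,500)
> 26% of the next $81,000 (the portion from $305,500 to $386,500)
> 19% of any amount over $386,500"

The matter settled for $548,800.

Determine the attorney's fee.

First $65,000 at 44.5% = $28,925.00
Next $196,000 at 36% = $70,560.00
Next $44,500 at 31% = $13,795.00
Next $81,000 at 26% = $21,060.00
Remaining $162,300 at 19% = $30,837.00
Fee: $28,925.00 + $70,560.00 + $13,795.00 + $21,060.00 + $30,837.00 = $165,177.00

$165,177.00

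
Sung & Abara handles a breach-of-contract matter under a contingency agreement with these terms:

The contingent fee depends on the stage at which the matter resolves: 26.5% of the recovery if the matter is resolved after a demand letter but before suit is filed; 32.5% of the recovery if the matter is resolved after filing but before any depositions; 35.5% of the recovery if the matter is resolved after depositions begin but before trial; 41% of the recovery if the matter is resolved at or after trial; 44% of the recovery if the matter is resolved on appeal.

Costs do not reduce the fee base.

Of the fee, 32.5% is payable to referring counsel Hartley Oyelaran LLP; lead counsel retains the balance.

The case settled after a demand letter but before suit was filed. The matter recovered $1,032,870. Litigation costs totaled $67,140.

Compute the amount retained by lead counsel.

$184,754.62

Fee base is the gross recovery, $1,032,870; costs are reimbursed separately.
The matter settled after a demand letter but before suit was filed, so the 26.5% rate applies.
$1,032,870 × 26.5% = $273,710.55
Referral share: 32.5% of $273,710.55 = $88,955.93; lead counsel retains $273,710.55 − $88,955.93 = $184,754.62.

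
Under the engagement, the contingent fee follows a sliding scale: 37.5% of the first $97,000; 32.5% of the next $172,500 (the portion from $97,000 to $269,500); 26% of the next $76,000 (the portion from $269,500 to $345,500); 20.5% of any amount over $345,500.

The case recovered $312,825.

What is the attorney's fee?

$103,702.00

First $97,000 at 37.5% = $36,375.00
Next $172,500 at 32.5% = $56,062.50
Remaining $43,325 at 26% = $11,264.50
Fee: $36,375.00 + $56,062.50 + $11,264.50 = $103,702.00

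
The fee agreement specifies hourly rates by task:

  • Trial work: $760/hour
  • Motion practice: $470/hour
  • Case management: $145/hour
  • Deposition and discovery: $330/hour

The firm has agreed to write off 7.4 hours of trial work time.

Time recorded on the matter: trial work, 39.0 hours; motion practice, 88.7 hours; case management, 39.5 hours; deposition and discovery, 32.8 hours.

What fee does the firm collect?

$82,256.50

Trial work: 39.0 × $760 = $29,640.00
Motion practice: 88.7 × $470 = $41,689.00
Case management: 39.5 × $145 = $5,727.50
Deposition and discovery: 32.8 × $330 = $10,824.00
Subtotal: $87,880.50
Write-off: 7.4 × $760 = $5,624.00
Total: $87,880.50 − $5,624.00 = $82,256.50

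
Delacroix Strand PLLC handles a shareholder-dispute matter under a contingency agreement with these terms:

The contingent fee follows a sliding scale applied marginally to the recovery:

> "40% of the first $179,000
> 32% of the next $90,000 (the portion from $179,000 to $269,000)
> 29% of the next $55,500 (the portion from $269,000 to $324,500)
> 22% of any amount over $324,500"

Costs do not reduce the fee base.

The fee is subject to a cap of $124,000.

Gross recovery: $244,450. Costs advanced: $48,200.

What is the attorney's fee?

$92,544.00

Fee base is the gross recovery, $244,450; costs are reimbursed separately.
First $179,000 at 40% = $71,600.00
Remaining $65,450 at 32% = $20,944.00
Fee: $71,600.00 + $20,944.00 = $92,544.00
$92,544.00 is under the $124,000 cap.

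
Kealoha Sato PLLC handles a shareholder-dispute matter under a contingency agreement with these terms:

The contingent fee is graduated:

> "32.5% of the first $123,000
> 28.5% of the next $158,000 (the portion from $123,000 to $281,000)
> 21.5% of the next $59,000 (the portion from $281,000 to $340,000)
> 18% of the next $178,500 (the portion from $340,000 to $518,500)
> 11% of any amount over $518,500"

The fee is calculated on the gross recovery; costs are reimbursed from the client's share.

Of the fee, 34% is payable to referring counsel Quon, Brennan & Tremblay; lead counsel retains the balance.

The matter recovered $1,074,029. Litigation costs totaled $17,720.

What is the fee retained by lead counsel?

$126,012.61

Fee base is the gross recovery, $1,074,029; costs are reimbursed separately.
First $123,000 at 32.5% = $39,975.00
Next $158,000 at 28.5% = $45,030.00
Next $59,000 at 21.5% = $12,685.00
Next $178,500 at 18% = $32,130.00
Remaining $555,529 at 11% = $61,108.19
Fee: $39,975.00 + $45,030.00 + $12,685.00 + $32,130.00 + $61,108.19 = $190,928.19
Referral share: 34% of $190,928.19 = $64,915.58; lead counsel retains $190,928.19 − $64,915.58 = $126,012.61.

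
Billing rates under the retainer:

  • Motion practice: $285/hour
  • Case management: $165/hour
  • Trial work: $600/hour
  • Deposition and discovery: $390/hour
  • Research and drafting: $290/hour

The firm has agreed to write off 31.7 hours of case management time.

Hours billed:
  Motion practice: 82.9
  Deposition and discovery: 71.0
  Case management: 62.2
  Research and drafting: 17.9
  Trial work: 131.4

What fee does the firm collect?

Motion practice: 82.9 × $285 = $23,626.50
Case management: 62.2 × $165 = $10,263.00
Trial work: 131.4 × $600 = $78,840.00
Deposition and discovery: 71.0 × $390 = $27,690.00
Research and drafting: 17.9 × $290 = $5,191.00
Subtotal: $145,610.50
Write-off: 31.7 × $165 = $5,230.50
Total: $145,610.50 − $5,230.50 = $140,380.00

$140,380.00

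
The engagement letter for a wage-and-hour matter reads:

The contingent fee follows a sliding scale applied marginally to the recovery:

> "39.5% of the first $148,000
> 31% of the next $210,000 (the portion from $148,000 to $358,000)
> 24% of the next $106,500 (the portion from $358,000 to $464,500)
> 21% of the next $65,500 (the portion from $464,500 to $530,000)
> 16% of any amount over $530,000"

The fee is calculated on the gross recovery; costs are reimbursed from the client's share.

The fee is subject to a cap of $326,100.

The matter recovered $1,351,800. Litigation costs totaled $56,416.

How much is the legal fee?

$294,363.00

Fee base is the gross recovery, $1,351,800; costs are reimbursed separately.
First $148,000 at 39.5% = $58,460.00
Next $210,000 at 31% = $65,100.00
Next $106,500 at 24% = $25,560.00
Next $65,500 at 21% = $13,755.00
Remaining $821,800 at 16% = $131,488.00
Fee: $58,460.00 + $65,100.00 + $25,560.00 + $13,755.00 + $131,488.00 = $294,363.00
$294,363.00 is under the $326,100 cap.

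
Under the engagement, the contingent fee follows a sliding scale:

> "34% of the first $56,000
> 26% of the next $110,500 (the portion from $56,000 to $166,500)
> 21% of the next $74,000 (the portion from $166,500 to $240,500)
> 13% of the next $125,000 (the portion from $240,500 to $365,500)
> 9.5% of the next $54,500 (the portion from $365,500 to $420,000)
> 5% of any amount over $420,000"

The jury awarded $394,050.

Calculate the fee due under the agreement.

$82,272.25

First $56,000 at 34% = $19,040.00
Next $110,500 at 26% = $28,730.00
Next $74,000 at 21% = $15,540.00
Next $125,000 at 13% = $16,250.00
Remaining $28,550 at 9.5% = $2,712.25
Fee: $19,040.00 + $28,730.00 + $15,540.00 + $16,250.00 + $2,712.25 = $82,272.25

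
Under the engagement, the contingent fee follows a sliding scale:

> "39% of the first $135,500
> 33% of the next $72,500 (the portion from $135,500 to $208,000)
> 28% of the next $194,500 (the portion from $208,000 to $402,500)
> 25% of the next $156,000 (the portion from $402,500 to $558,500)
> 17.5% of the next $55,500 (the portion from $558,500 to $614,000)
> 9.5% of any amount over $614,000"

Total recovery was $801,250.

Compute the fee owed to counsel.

$197,731.25

First $135,500 at 39% = $52,845.00
Next $72,500 at 33% = $23,925.00
Next $194,500 at 28% = $54,460.00
Next $156,000 at 25% = $39,000.00
Next $55,500 at 17.5% = $9,712.50
Remaining $187,250 at 9.5% = $17,788.75
Fee: $52,845.00 + $23,925.00 + $54,460.00 + $39,000.00 + $9,712.50 + $17,788.75 = $197,731.25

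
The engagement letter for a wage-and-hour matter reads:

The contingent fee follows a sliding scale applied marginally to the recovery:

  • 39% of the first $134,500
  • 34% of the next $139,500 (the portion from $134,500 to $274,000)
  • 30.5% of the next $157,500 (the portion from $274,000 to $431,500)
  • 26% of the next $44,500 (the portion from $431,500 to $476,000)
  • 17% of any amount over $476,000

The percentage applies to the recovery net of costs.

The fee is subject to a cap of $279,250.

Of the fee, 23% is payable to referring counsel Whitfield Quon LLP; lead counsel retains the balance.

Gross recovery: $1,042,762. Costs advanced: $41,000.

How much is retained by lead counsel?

$191,631.47

Fee base (net of costs): $1,042,762 − $41,000 = $1,001,762
First $134,500 at 39% = $52,455.00
Next $139,500 at 34% = $47,430.00
Next $157,500 at 30.5% = $48,037.50
Next $44,500 at 26% = $11,570.00
Remaining $525,762 at 17% = $89,379.54
Fee: $52,455.00 + $47,430.00 + $48,037.50 + $11,570.00 + $89,379.54 = $248,872.04
$248,872.04 is under the $279,250 cap.
Referral share: 23% of $248,872.04 = $57,240.57; lead counsel retains $248,872.04 − $57,240.57 = $191,631.47.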